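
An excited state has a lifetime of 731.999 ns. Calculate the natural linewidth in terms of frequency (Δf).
108.713 kHz

Using the energy-time uncertainty principle and E = hf:
ΔEΔt ≥ ℏ/2
hΔf·Δt ≥ ℏ/2

The minimum frequency uncertainty is:
Δf = ℏ/(2hτ) = 1/(4πτ)
Δf = 1/(4π × 7.320e-07 s)
Δf = 1.087e+05 Hz = 108.713 kHz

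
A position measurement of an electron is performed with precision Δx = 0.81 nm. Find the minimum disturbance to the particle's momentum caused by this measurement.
6.510 × 10^-26 kg·m/s

The uncertainty principle implies that measuring position disturbs momentum:
ΔxΔp ≥ ℏ/2

When we measure position with precision Δx, we necessarily introduce a momentum uncertainty:
Δp ≥ ℏ/(2Δx)
Δp_min = (1.055e-34 J·s) / (2 × 8.100e-10 m)
Δp_min = 6.510e-26 kg·m/s

The more precisely we measure position, the greater the momentum disturbance.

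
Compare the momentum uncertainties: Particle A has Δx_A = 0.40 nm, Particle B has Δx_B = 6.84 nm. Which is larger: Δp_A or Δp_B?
Particle A has the larger minimum momentum uncertainty, by a factor of 17.10.

For each particle, the minimum momentum uncertainty is Δp_min = ℏ/(2Δx):

Particle A: Δp_A = ℏ/(2×4.000e-10 m) = 1.318e-25 kg·m/s
Particle B: Δp_B = ℏ/(2×6.840e-09 m) = 7.709e-27 kg·m/s

Ratio: Δp_A/Δp_B = 17.10

Since Δp_min ∝ 1/Δx, the particle with smaller position uncertainty (A) has larger momentum uncertainty.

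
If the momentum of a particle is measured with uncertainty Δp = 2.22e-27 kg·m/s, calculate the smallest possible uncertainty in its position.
23.752 nm

Using the Heisenberg uncertainty principle:
ΔxΔp ≥ ℏ/2

The minimum uncertainty in position is:
Δx_min = ℏ/(2Δp)
Δx_min = (1.055e-34 J·s) / (2 × 2.220e-27 kg·m/s)
Δx_min = 2.375e-08 m = 23.752 nm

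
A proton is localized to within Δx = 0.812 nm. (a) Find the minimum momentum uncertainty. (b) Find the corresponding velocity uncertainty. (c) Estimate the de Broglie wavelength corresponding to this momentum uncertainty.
(a) Δp_min = 6.494 × 10^-26 kg·m/s
(b) Δv_min = 38.823 m/s
(c) λ_dB = 10.204 nm

Step-by-step:

(a) From the uncertainty principle:
Δp_min = ℏ/(2Δx) = (1.055e-34 J·s)/(2 × 8.120e-10 m) = 6.494e-26 kg·m/s

(b) The velocity uncertainty:
Δv = Δp/m = (6.494e-26 kg·m/s)/(1.673e-27 kg) = 3.882e+01 m/s = 38.823 m/s

(c) The de Broglie wavelength for this momentum:
λ = h/p = (6.626e-34 J·s)/(6.494e-26 kg·m/s) = 1.020e-08 m = 10.204 nm

Note: The de Broglie wavelength is comparable to the localization size, as expected from wave-particle duality.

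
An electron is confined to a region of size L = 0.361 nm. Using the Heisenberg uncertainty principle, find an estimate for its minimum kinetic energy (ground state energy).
73.088 meV

Using the uncertainty principle to estimate ground state energy:

1. The position uncertainty is approximately the confinement size:
   Δx ≈ L = 3.610e-10 m

2. From ΔxΔp ≥ ℏ/2, the minimum momentum uncertainty is:
   Δp ≈ ℏ/(2L) = 1.461e-25 kg·m/s

3. The kinetic energy is approximately:
   KE ≈ (Δp)²/(2m) = (1.461e-25)²/(2 × 9.109e-31 kg)
   KE ≈ 1.171e-20 J = 73.088 meV

This is an order-of-magnitude estimate of the ground state energy.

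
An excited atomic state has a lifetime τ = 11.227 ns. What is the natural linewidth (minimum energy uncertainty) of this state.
29.314 neV

Using the energy-time uncertainty principle:
ΔEΔt ≥ ℏ/2

The lifetime τ represents the time uncertainty Δt.
The natural linewidth (minimum energy uncertainty) is:

ΔE = ℏ/(2τ)
ΔE = (1.055e-34 J·s) / (2 × 1.123e-08 s)
ΔE = 4.697e-27 J = 29.314 neV

This natural linewidth limits the precision of spectroscopic measurements.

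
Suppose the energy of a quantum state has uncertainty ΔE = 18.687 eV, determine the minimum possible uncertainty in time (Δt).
17.611 as

Using the energy-time uncertainty principle:
ΔEΔt ≥ ℏ/2

The minimum uncertainty in time is:
Δt_min = ℏ/(2ΔE)
Δt_min = (1.055e-34 J·s) / (2 × 2.994e-18 J)
Δt_min = 1.761e-17 s = 17.611 as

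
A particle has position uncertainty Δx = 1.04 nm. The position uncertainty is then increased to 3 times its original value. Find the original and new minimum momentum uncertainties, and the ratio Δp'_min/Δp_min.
Original Δp_min = 5.070 × 10^-26 kg·m/s; new Δp'_min = 1.690 × 10^-26 kg·m/s; ratio Δp'_min/Δp_min = 1/3.

From the uncertainty principle ΔxΔp ≥ ℏ/2, the minimum momentum uncertainty is Δp_min = ℏ/(2Δx).

Original (Δx = 1.04 nm = 1.040e-09 m):
Δp_min = (1.055e-34 J·s)/(2 × 1.040e-09 m) = 5.070e-26 kg·m/s

When Δx → 3Δx:
Δp'_min = ℏ/(2 × 3Δx) = (1/3) × ℏ/(2Δx) = (1/3) × Δp_min
Δp'_min = 1/3 × 5.070e-26 kg·m/s = 1.690e-26 kg·m/s

Since Δp_min ∝ 1/Δx, when Δx is increased to 3 times its original value, Δp_min decreases to 1/3 of its original value.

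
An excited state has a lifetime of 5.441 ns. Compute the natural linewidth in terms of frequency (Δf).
14.626 MHz

Using the energy-time uncertainty principle and E = hf:
ΔEΔt ≥ ℏ/2
hΔf·Δt ≥ ℏ/2

The minimum frequency uncertainty is:
Δf = ℏ/(2hτ) = 1/(4πτ)
Δf = 1/(4π × 5.441e-09 s)
Δf = 1.463e+07 Hz = 14.626 MHz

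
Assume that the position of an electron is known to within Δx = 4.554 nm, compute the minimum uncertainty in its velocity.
12.711 km/s

Using the Heisenberg uncertainty principle and Δp = mΔv:
ΔxΔp ≥ ℏ/2
Δx(mΔv) ≥ ℏ/2

The minimum uncertainty in velocity is:
Δv_min = ℏ/(2mΔx)
Δv_min = (1.055e-34 J·s) / (2 × 9.109e-31 kg × 4.554e-09 m)
Δv_min = 1.271e+04 m/s = 12.711 km/s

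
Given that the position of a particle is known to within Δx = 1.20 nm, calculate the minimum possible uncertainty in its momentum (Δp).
4.394 × 10^-26 kg·m/s

Using the Heisenberg uncertainty principle:
ΔxΔp ≥ ℏ/2

The minimum uncertainty in momentum is:
Δp_min = ℏ/(2Δx)
Δp_min = (1.055e-34 J·s) / (2 × 1.200e-09 m)
Δp_min = 4.394e-26 kg·m/s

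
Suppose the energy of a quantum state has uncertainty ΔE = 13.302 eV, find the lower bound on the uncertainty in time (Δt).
24.741 as

Using the energy-time uncertainty principle:
ΔEΔt ≥ ℏ/2

The minimum uncertainty in time is:
Δt_min = ℏ/(2ΔE)
Δt_min = (1.055e-34 J·s) / (2 × 2.131e-18 J)
Δt_min = 2.474e-17 s = 24.741 as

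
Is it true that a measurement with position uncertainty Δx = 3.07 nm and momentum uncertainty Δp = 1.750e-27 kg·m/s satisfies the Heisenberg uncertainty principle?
No, it violates the uncertainty principle (impossible measurement).

Calculate the product ΔxΔp:
ΔxΔp = (3.070e-09 m) × (1.750e-27 kg·m/s)
ΔxΔp = 5.373e-36 J·s

Compare to the minimum allowed value ℏ/2:
ℏ/2 = 5.273e-35 J·s

Since ΔxΔp = 5.373e-36 J·s < 5.273e-35 J·s = ℏ/2,
the measurement violates the uncertainty principle.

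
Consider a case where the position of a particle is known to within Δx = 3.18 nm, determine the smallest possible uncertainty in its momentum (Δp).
1.658 × 10^-26 kg·m/s

Using the Heisenberg uncertainty principle:
ΔxΔp ≥ ℏ/2

The minimum uncertainty in momentum is:
Δp_min = ℏ/(2Δx)
Δp_min = (1.055e-34 J·s) / (2 × 3.180e-09 m)
Δp_min = 1.658e-26 kg·m/s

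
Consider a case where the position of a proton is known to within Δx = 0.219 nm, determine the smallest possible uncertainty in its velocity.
143.948 m/s

Using the Heisenberg uncertainty principle and Δp = mΔv:
ΔxΔp ≥ ℏ/2
Δx(mΔv) ≥ ℏ/2

The minimum uncertainty in velocity is:
Δv_min = ℏ/(2mΔx)
Δv_min = (1.055e-34 J·s) / (2 × 1.673e-27 kg × 2.190e-10 m)
Δv_min = 1.439e+02 m/s = 143.948 m/s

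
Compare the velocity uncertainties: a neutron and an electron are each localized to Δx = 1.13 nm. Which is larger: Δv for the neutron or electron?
The electron has the larger minimum velocity uncertainty, by a ratio of 1838.7.

For both particles, Δp_min = ℏ/(2Δx) = 4.666e-26 kg·m/s (same for both).

The velocity uncertainty is Δv = Δp/m:
- neutron: Δv = 4.666e-26 / 1.675e-27 = 2.786e+01 m/s = 27.859 m/s
- electron: Δv = 4.666e-26 / 9.109e-31 = 5.122e+04 m/s = 51.225 km/s

Ratio: 5.122e+04 / 2.786e+01 = 1838.7

The lighter particle has larger velocity uncertainty because Δv ∝ 1/m.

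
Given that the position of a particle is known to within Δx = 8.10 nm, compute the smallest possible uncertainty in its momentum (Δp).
6.510 × 10^-27 kg·m/s

Using the Heisenberg uncertainty principle:
ΔxΔp ≥ ℏ/2

The minimum uncertainty in momentum is:
Δp_min = ℏ/(2Δx)
Δp_min = (1.055e-34 J·s) / (2 × 8.100e-09 m)
Δp_min = 6.510e-27 kg·m/s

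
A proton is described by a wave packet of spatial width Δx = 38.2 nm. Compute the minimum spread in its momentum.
1.380 × 10^-27 kg·m/s

For a wave packet, the spatial width Δx and momentum spread Δp are related by the uncertainty principle:
ΔxΔp ≥ ℏ/2

The minimum momentum spread is:
Δp_min = ℏ/(2Δx)
Δp_min = (1.055e-34 J·s) / (2 × 3.820e-08 m)
Δp_min = 1.380e-27 kg·m/s

A wave packet cannot have both a well-defined position and well-defined momentum.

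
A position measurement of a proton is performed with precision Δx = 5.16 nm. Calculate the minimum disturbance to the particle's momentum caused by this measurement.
1.022 × 10^-26 kg·m/s

The uncertainty principle implies that measuring position disturbs momentum:
ΔxΔp ≥ ℏ/2

When we measure position with precision Δx, we necessarily introduce a momentum uncertainty:
Δp ≥ ℏ/(2Δx)
Δp_min = (1.055e-34 J·s) / (2 × 5.160e-09 m)
Δp_min = 1.022e-26 kg·m/s

The more precisely we measure position, the greater the momentum disturbance.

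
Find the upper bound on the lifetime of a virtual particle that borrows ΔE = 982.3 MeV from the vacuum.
3.350 × 10^-25 s

Using the energy-time uncertainty principle:
ΔEΔt ≥ ℏ/2

For a virtual particle borrowing energy ΔE, the maximum lifetime is:
Δt_max = ℏ/(2ΔE)

Converting energy:
ΔE = 982.3 MeV = 1.574e-10 J

Δt_max = (1.055e-34 J·s) / (2 × 1.574e-10 J)
Δt_max = 3.350e-25 s = 3.350 × 10^-25 s

Virtual particles with higher borrowed energy exist for shorter times.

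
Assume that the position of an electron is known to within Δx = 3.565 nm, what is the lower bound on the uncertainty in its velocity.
16.237 km/s

Using the Heisenberg uncertainty principle and Δp = mΔv:
ΔxΔp ≥ ℏ/2
Δx(mΔv) ≥ ℏ/2

The minimum uncertainty in velocity is:
Δv_min = ℏ/(2mΔx)
Δv_min = (1.055e-34 J·s) / (2 × 9.109e-31 kg × 3.565e-09 m)
Δv_min = 1.624e+04 m/s = 16.237 km/s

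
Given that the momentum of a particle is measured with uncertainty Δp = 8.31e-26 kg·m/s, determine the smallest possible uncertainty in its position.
634.520 pm

Using the Heisenberg uncertainty principle:
ΔxΔp ≥ ℏ/2

The minimum uncertainty in position is:
Δx_min = ℏ/(2Δp)
Δx_min = (1.055e-34 J·s) / (2 × 8.310e-26 kg·m/s)
Δx_min = 6.345e-10 m = 634.520 pm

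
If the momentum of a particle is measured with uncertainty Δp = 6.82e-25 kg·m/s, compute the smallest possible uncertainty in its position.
77.315 pm

Using the Heisenberg uncertainty principle:
ΔxΔp ≥ ℏ/2

The minimum uncertainty in position is:
Δx_min = ℏ/(2Δp)
Δx_min = (1.055e-34 J·s) / (2 × 6.820e-25 kg·m/s)
Δx_min = 7.731e-11 m = 77.315 pm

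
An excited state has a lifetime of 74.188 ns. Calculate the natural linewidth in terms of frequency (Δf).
1.073 MHz

Using the energy-time uncertainty principle and E = hf:
ΔEΔt ≥ ℏ/2
hΔf·Δt ≥ ℏ/2

The minimum frequency uncertainty is:
Δf = ℏ/(2hτ) = 1/(4πτ)
Δf = 1/(4π × 7.419e-08 s)
Δf = 1.073e+06 Hz = 1.073 MHz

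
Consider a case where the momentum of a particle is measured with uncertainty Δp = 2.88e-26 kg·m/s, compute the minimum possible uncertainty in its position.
1.831 nm

Using the Heisenberg uncertainty principle:
ΔxΔp ≥ ℏ/2

The minimum uncertainty in position is:
Δx_min = ℏ/(2Δp)
Δx_min = (1.055e-34 J·s) / (2 × 2.880e-26 kg·m/s)
Δx_min = 1.831e-09 m = 1.831 nm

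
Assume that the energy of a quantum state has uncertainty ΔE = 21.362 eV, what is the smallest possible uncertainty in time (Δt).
15.406 as

Using the energy-time uncertainty principle:
ΔEΔt ≥ ℏ/2

The minimum uncertainty in time is:
Δt_min = ℏ/(2ΔE)
Δt_min = (1.055e-34 J·s) / (2 × 3.423e-18 J)
Δt_min = 1.541e-17 s = 15.406 as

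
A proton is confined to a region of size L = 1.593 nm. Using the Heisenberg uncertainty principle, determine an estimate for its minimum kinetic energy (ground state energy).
2.044 μeV

Using the uncertainty principle to estimate ground state energy:

1. The position uncertainty is approximately the confinement size:
   Δx ≈ L = 1.593e-09 m

2. From ΔxΔp ≥ ℏ/2, the minimum momentum uncertainty is:
   Δp ≈ ℏ/(2L) = 3.310e-26 kg·m/s

3. The kinetic energy is approximately:
   KE ≈ (Δp)²/(2m) = (3.310e-26)²/(2 × 1.673e-27 kg)
   KE ≈ 3.275e-25 J = 2.044 μeV

This is an order-of-magnitude estimate of the ground state energy.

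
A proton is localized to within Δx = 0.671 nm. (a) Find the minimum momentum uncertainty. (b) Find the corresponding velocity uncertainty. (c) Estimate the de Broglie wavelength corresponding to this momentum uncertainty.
(a) Δp_min = 7.858 × 10^-26 kg·m/s
(b) Δv_min = 46.981 m/s
(c) λ_dB = 8.432 nm

Step-by-step:

(a) From the uncertainty principle:
Δp_min = ℏ/(2Δx) = (1.055e-34 J·s)/(2 × 6.710e-10 m) = 7.858e-26 kg·m/s

(b) The velocity uncertainty:
Δv = Δp/m = (7.858e-26 kg·m/s)/(1.673e-27 kg) = 4.698e+01 m/s = 46.981 m/s

(c) The de Broglie wavelength for this momentum:
λ = h/p = (6.626e-34 J·s)/(7.858e-26 kg·m/s) = 8.432e-09 m = 8.432 nm

Note: The de Broglie wavelength is comparable to the localization size, as expected from wave-particle duality.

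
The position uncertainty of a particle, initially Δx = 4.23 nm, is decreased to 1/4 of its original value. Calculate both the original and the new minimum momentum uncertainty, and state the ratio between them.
Original Δp_min = 1.247 × 10^-26 kg·m/s; new Δp'_min = 4.986 × 10^-26 kg·m/s; ratio Δp'_min/Δp_min = 4.

From the uncertainty principle ΔxΔp ≥ ℏ/2, the minimum momentum uncertainty is Δp_min = ℏ/(2Δx).

Original (Δx = 4.23 nm = 4.230e-09 m):
Δp_min = (1.055e-34 J·s)/(2 × 4.230e-09 m) = 1.247e-26 kg·m/s

When Δx → (1/4)Δx:
Δp'_min = ℏ/(2 × (1/4)Δx) = 4 × ℏ/(2Δx) = 4 × Δp_min
Δp'_min = 4 × 1.247e-26 kg·m/s = 4.986e-26 kg·m/s

Since Δp_min ∝ 1/Δx, when Δx is decreased to 1/4 of its original value, Δp_min increases to 4 times its original value.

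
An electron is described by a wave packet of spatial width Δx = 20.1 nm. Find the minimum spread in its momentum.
2.623 × 10^-27 kg·m/s

For a wave packet, the spatial width Δx and momentum spread Δp are related by the uncertainty principle:
ΔxΔp ≥ ℏ/2

The minimum momentum spread is:
Δp_min = ℏ/(2Δx)
Δp_min = (1.055e-34 J·s) / (2 × 2.010e-08 m)
Δp_min = 2.623e-27 kg·m/s

A wave packet cannot have both a well-defined position and well-defined momentum.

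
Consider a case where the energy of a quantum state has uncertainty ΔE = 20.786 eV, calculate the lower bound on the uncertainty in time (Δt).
15.833 as

Using the energy-time uncertainty principle:
ΔEΔt ≥ ℏ/2

The minimum uncertainty in time is:
Δt_min = ℏ/(2ΔE)
Δt_min = (1.055e-34 J·s) / (2 × 3.330e-18 J)
Δt_min = 1.583e-17 s = 15.833 as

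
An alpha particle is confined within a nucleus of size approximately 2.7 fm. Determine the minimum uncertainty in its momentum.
1.953 × 10^-20 kg·m/s

Using the Heisenberg uncertainty principle:
ΔxΔp ≥ ℏ/2

With Δx ≈ L = 2.700e-15 m (the confinement size):
Δp_min = ℏ/(2Δx)
Δp_min = (1.055e-34 J·s) / (2 × 2.700e-15 m)
Δp_min = 1.953e-20 kg·m/s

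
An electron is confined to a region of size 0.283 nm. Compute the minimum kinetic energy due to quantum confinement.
118.930 meV

Using the uncertainty principle:

1. Position uncertainty: Δx ≈ 2.830e-10 m
2. Minimum momentum uncertainty: Δp = ℏ/(2Δx) = 1.863e-25 kg·m/s
3. Minimum kinetic energy:
   KE = (Δp)²/(2m) = (1.863e-25)²/(2 × 9.109e-31 kg)
   KE = 1.905e-20 J = 118.930 meV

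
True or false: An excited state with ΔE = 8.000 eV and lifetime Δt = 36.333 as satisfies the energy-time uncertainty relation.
No, it violates the uncertainty relation.

Calculate the product ΔEΔt:
ΔE = 8.000 eV = 1.282e-18 J
ΔEΔt = (1.282e-18 J) × (3.633e-17 s)
ΔEΔt = 4.657e-35 J·s

Compare to the minimum allowed value ℏ/2:
ℏ/2 = 5.273e-35 J·s

Since ΔEΔt = 4.657e-35 J·s < 5.273e-35 J·s = ℏ/2,
this violates the uncertainty relation.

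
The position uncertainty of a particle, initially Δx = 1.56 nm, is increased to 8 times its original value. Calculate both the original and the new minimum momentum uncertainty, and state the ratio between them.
Original Δp_min = 3.380 × 10^-26 kg·m/s; new Δp'_min = 4.225 × 10^-27 kg·m/s; ratio Δp'_min/Δp_min = 1/8.

From the uncertainty principle ΔxΔp ≥ ℏ/2, the minimum momentum uncertainty is Δp_min = ℏ/(2Δx).

Original (Δx = 1.56 nm = 1.560e-09 m):
Δp_min = (1.055e-34 J·s)/(2 × 1.560e-09 m) = 3.380e-26 kg·m/s

When Δx → 8Δx:
Δp'_min = ℏ/(2 × 8Δx) = (1/8) × ℏ/(2Δx) = (1/8) × Δp_min
Δp'_min = 1/8 × 3.380e-26 kg·m/s = 4.225e-27 kg·m/s

Since Δp_min ∝ 1/Δx, when Δx is increased to 8 times its original value, Δp_min decreases to 1/8 of its original value.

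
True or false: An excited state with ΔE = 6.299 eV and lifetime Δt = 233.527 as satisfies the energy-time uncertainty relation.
Yes, it satisfies the uncertainty relation.

Calculate the product ΔEΔt:
ΔE = 6.299 eV = 1.009e-18 J
ΔEΔt = (1.009e-18 J) × (2.335e-16 s)
ΔEΔt = 2.357e-34 J·s

Compare to the minimum allowed value ℏ/2:
ℏ/2 = 5.273e-35 J·s

Since ΔEΔt = 2.357e-34 J·s ≥ 5.273e-35 J·s = ℏ/2,
this satisfies the uncertainty relation.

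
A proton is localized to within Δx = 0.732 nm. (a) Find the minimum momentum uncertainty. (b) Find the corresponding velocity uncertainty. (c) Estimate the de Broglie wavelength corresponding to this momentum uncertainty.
(a) Δp_min = 7.203 × 10^-26 kg·m/s
(b) Δv_min = 43.066 m/s
(c) λ_dB = 9.199 nm

Step-by-step:

(a) From the uncertainty principle:
Δp_min = ℏ/(2Δx) = (1.055e-34 J·s)/(2 × 7.320e-10 m) = 7.203e-26 kg·m/s

(b) The velocity uncertainty:
Δv = Δp/m = (7.203e-26 kg·m/s)/(1.673e-27 kg) = 4.307e+01 m/s = 43.066 m/s

(c) The de Broglie wavelength for this momentum:
λ = h/p = (6.626e-34 J·s)/(7.203e-26 kg·m/s) = 9.199e-09 m = 9.199 nm

Note: The de Broglie wavelength is comparable to the localization size, as expected from wave-particle duality.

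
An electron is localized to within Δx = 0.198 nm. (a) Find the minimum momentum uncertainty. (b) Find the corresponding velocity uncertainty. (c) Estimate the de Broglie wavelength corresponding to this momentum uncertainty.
(a) Δp_min = 2.663 × 10^-25 kg·m/s
(b) Δv_min = 292.343 km/s
(c) λ_dB = 2.488 nm

Step-by-step:

(a) From the uncertainty principle:
Δp_min = ℏ/(2Δx) = (1.055e-34 J·s)/(2 × 1.980e-10 m) = 2.663e-25 kg·m/s

(b) The velocity uncertainty:
Δv = Δp/m = (2.663e-25 kg·m/s)/(9.109e-31 kg) = 2.923e+05 m/s = 292.343 km/s

(c) The de Broglie wavelength for this momentum:
λ = h/p = (6.626e-34 J·s)/(2.663e-25 kg·m/s) = 2.488e-09 m = 2.488 nm

Note: The de Broglie wavelength is comparable to the localization size, as expected from wave-particle duality.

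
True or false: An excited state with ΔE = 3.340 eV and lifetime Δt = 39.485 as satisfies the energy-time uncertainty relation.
No, it violates the uncertainty relation.

Calculate the product ΔEΔt:
ΔE = 3.340 eV = 5.351e-19 J
ΔEΔt = (5.351e-19 J) × (3.949e-17 s)
ΔEΔt = 2.113e-35 J·s

Compare to the minimum allowed value ℏ/2:
ℏ/2 = 5.273e-35 J·s

Since ΔEΔt = 2.113e-35 J·s < 5.273e-35 J·s = ℏ/2,
this violates the uncertainty relation.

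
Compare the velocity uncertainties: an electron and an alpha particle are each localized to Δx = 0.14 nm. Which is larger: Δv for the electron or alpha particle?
The electron has the larger minimum velocity uncertainty, by a ratio of 7294.3.

For both particles, Δp_min = ℏ/(2Δx) = 3.766e-25 kg·m/s (same for both).

The velocity uncertainty is Δv = Δp/m:
- electron: Δv = 3.766e-25 / 9.109e-31 = 4.135e+05 m/s = 413.456 km/s
- alpha particle: Δv = 3.766e-25 / 6.645e-27 = 5.668e+01 m/s = 56.682 m/s

Ratio: 4.135e+05 / 5.668e+01 = 7294.3

The lighter particle has larger velocity uncertainty because Δv ∝ 1/m.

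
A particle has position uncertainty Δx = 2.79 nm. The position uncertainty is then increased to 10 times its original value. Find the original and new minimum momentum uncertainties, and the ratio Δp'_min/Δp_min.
Original Δp_min = 1.890 × 10^-26 kg·m/s; new Δp'_min = 1.890 × 10^-27 kg·m/s; ratio Δp'_min/Δp_min = 1/10.

From the uncertainty principle ΔxΔp ≥ ℏ/2, the minimum momentum uncertainty is Δp_min = ℏ/(2Δx).

Original (Δx = 2.79 nm = 2.790e-09 m):
Δp_min = (1.055e-34 J·s)/(2 × 2.790e-09 m) = 1.890e-26 kg·m/s

When Δx → 10Δx:
Δp'_min = ℏ/(2 × 10Δx) = (1/10) × ℏ/(2Δx) = (1/10) × Δp_min
Δp'_min = 1/10 × 1.890e-26 kg·m/s = 1.890e-27 kg·m/s

Since Δp_min ∝ 1/Δx, when Δx is increased to 10 times its original value, Δp_min decreases to 1/10 of its original value.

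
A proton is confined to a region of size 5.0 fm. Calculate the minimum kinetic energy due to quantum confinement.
207.498 keV

Using the uncertainty principle:

1. Position uncertainty: Δx ≈ 5.000e-15 m
2. Minimum momentum uncertainty: Δp = ℏ/(2Δx) = 1.055e-20 kg·m/s
3. Minimum kinetic energy:
   KE = (Δp)²/(2m) = (1.055e-20)²/(2 × 1.673e-27 kg)
   KE = 3.324e-14 J = 207.498 keV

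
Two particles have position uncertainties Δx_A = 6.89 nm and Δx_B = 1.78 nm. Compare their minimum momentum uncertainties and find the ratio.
Particle B has the larger minimum momentum uncertainty, by a factor of 3.87.

For each particle, the minimum momentum uncertainty is Δp_min = ℏ/(2Δx):

Particle A: Δp_A = ℏ/(2×6.890e-09 m) = 7.653e-27 kg·m/s
Particle B: Δp_B = ℏ/(2×1.780e-09 m) = 2.962e-26 kg·m/s

Ratio: Δp_B/Δp_A = 3.87

Since Δp_min ∝ 1/Δx, the particle with smaller position uncertainty (B) has larger momentum uncertainty.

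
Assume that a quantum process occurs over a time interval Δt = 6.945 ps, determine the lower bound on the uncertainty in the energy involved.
47.387 μeV

Using the energy-time uncertainty principle:
ΔEΔt ≥ ℏ/2

The minimum uncertainty in energy is:
ΔE_min = ℏ/(2Δt)
ΔE_min = (1.055e-34 J·s) / (2 × 6.945e-12 s)
ΔE_min = 7.592e-24 J = 47.387 μeV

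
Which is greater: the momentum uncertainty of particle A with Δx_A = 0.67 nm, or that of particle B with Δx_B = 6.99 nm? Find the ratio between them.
Particle A has the larger minimum momentum uncertainty, by a factor of 10.43.

For each particle, the minimum momentum uncertainty is Δp_min = ℏ/(2Δx):

Particle A: Δp_A = ℏ/(2×6.700e-10 m) = 7.870e-26 kg·m/s
Particle B: Δp_B = ℏ/(2×6.990e-09 m) = 7.543e-27 kg·m/s

Ratio: Δp_A/Δp_B = 10.43

Since Δp_min ∝ 1/Δx, the particle with smaller position uncertainty (A) has larger momentum uncertainty.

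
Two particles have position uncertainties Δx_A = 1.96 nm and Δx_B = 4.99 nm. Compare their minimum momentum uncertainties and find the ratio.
Particle A has the larger minimum momentum uncertainty, by a factor of 2.55.

For each particle, the minimum momentum uncertainty is Δp_min = ℏ/(2Δx):

Particle A: Δp_A = ℏ/(2×1.960e-09 m) = 2.690e-26 kg·m/s
Particle B: Δp_B = ℏ/(2×4.990e-09 m) = 1.057e-26 kg·m/s

Ratio: Δp_A/Δp_B = 2.55

Since Δp_min ∝ 1/Δx, the particle with smaller position uncertainty (A) has larger momentum uncertainty.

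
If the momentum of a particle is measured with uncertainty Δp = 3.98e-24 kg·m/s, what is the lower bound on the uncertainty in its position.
13.248 pm

Using the Heisenberg uncertainty principle:
ΔxΔp ≥ ℏ/2

The minimum uncertainty in position is:
Δx_min = ℏ/(2Δp)
Δx_min = (1.055e-34 J·s) / (2 × 3.980e-24 kg·m/s)
Δx_min = 1.325e-11 m = 13.248 pm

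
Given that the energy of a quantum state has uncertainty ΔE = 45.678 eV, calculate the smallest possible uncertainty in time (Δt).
7.205 as

Using the energy-time uncertainty principle:
ΔEΔt ≥ ℏ/2

The minimum uncertainty in time is:
Δt_min = ℏ/(2ΔE)
Δt_min = (1.055e-34 J·s) / (2 × 7.318e-18 J)
Δt_min = 7.205e-18 s = 7.205 as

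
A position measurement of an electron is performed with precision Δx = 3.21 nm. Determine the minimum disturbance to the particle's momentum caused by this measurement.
1.643 × 10^-26 kg·m/s

The uncertainty principle implies that measuring position disturbs momentum:
ΔxΔp ≥ ℏ/2

When we measure position with precision Δx, we necessarily introduce a momentum uncertainty:
Δp ≥ ℏ/(2Δx)
Δp_min = (1.055e-34 J·s) / (2 × 3.210e-09 m)
Δp_min = 1.643e-26 kg·m/s

The more precisely we measure position, the greater the momentum disturbance.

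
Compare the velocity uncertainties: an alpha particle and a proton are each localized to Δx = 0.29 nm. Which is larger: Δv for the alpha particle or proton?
The proton has the larger minimum velocity uncertainty, by a ratio of 4.0.

For both particles, Δp_min = ℏ/(2Δx) = 1.818e-25 kg·m/s (same for both).

The velocity uncertainty is Δv = Δp/m:
- alpha particle: Δv = 1.818e-25 / 6.645e-27 = 2.736e+01 m/s = 27.364 m/s
- proton: Δv = 1.818e-25 / 1.673e-27 = 1.087e+02 m/s = 108.705 m/s

Ratio: 1.087e+02 / 2.736e+01 = 4.0

The lighter particle has larger velocity uncertainty because Δv ∝ 1/m.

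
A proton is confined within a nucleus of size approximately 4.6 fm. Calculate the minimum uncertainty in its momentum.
1.146 × 10^-20 kg·m/s

Using the Heisenberg uncertainty principle:
ΔxΔp ≥ ℏ/2

With Δx ≈ L = 4.600e-15 m (the confinement size):
Δp_min = ℏ/(2Δx)
Δp_min = (1.055e-34 J·s) / (2 × 4.600e-15 m)
Δp_min = 1.146e-20 kg·m/s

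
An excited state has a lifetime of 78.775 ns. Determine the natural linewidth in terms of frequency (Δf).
1.010 MHz

Using the energy-time uncertainty principle and E = hf:
ΔEΔt ≥ ℏ/2
hΔf·Δt ≥ ℏ/2

The minimum frequency uncertainty is:
Δf = ℏ/(2hτ) = 1/(4πτ)
Δf = 1/(4π × 7.878e-08 s)
Δf = 1.010e+06 Hz = 1.010 MHz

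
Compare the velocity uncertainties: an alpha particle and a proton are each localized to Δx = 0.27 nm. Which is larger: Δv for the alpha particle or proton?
The proton has the larger minimum velocity uncertainty, by a ratio of 4.0.

For both particles, Δp_min = ℏ/(2Δx) = 1.953e-25 kg·m/s (same for both).

The velocity uncertainty is Δv = Δp/m:
- alpha particle: Δv = 1.953e-25 / 6.645e-27 = 2.939e+01 m/s = 29.391 m/s
- proton: Δv = 1.953e-25 / 1.673e-27 = 1.168e+02 m/s = 116.757 m/s

Ratio: 1.168e+02 / 2.939e+01 = 4.0

The lighter particle has larger velocity uncertainty because Δv ∝ 1/m.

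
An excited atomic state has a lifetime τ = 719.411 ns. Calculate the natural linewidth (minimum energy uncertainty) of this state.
457.466 peV

Using the energy-time uncertainty principle:
ΔEΔt ≥ ℏ/2

The lifetime τ represents the time uncertainty Δt.
The natural linewidth (minimum energy uncertainty) is:

ΔE = ℏ/(2τ)
ΔE = (1.055e-34 J·s) / (2 × 7.194e-07 s)
ΔE = 7.329e-29 J = 457.466 peV

This natural linewidth limits the precision of spectroscopic measurements.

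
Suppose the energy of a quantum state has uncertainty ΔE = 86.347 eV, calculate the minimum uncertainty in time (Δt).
3.811 as

Using the energy-time uncertainty principle:
ΔEΔt ≥ ℏ/2

The minimum uncertainty in time is:
Δt_min = ℏ/(2ΔE)
Δt_min = (1.055e-34 J·s) / (2 × 1.383e-17 J)
Δt_min = 3.811e-18 s = 3.811 as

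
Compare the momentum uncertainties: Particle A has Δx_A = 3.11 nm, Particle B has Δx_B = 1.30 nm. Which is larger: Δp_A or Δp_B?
Particle B has the larger minimum momentum uncertainty, by a factor of 2.39.

For each particle, the minimum momentum uncertainty is Δp_min = ℏ/(2Δx):

Particle A: Δp_A = ℏ/(2×3.110e-09 m) = 1.695e-26 kg·m/s
Particle B: Δp_B = ℏ/(2×1.300e-09 m) = 4.056e-26 kg·m/s

Ratio: Δp_B/Δp_A = 2.39

Since Δp_min ∝ 1/Δx, the particle with smaller position uncertainty (B) has larger momentum uncertainty.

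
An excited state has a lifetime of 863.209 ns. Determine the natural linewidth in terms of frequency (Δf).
92.188 kHz

Using the energy-time uncertainty principle and E = hf:
ΔEΔt ≥ ℏ/2
hΔf·Δt ≥ ℏ/2

The minimum frequency uncertainty is:
Δf = ℏ/(2hτ) = 1/(4πτ)
Δf = 1/(4π × 8.632e-07 s)
Δf = 9.219e+04 Hz = 92.188 kHz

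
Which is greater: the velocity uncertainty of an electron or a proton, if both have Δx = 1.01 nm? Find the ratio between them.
The electron has the larger minimum velocity uncertainty, by a ratio of 1836.2.

For both particles, Δp_min = ℏ/(2Δx) = 5.221e-26 kg·m/s (same for both).

The velocity uncertainty is Δv = Δp/m:
- electron: Δv = 5.221e-26 / 9.109e-31 = 5.731e+04 m/s = 57.311 km/s
- proton: Δv = 5.221e-26 / 1.673e-27 = 3.121e+01 m/s = 31.212 m/s

Ratio: 5.731e+04 / 3.121e+01 = 1836.2

The lighter particle has larger velocity uncertainty because Δv ∝ 1/m.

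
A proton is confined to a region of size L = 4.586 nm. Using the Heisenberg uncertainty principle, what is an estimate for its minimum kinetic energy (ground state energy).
246.653 neV

Using the uncertainty principle to estimate ground state energy:

1. The position uncertainty is approximately the confinement size:
   Δx ≈ L = 4.586e-09 m

2. From ΔxΔp ≥ ℏ/2, the minimum momentum uncertainty is:
   Δp ≈ ℏ/(2L) = 1.150e-26 kg·m/s

3. The kinetic energy is approximately:
   KE ≈ (Δp)²/(2m) = (1.150e-26)²/(2 × 1.673e-27 kg)
   KE ≈ 3.952e-26 J = 246.653 neV

This is an order-of-magnitude estimate of the ground state energy.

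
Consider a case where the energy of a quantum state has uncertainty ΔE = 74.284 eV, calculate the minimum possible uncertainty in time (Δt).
4.430 as

Using the energy-time uncertainty principle:
ΔEΔt ≥ ℏ/2

The minimum uncertainty in time is:
Δt_min = ℏ/(2ΔE)
Δt_min = (1.055e-34 J·s) / (2 × 1.190e-17 J)
Δt_min = 4.430e-18 s = 4.430 as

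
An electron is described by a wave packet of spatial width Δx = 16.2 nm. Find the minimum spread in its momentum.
3.255 × 10^-27 kg·m/s

For a wave packet, the spatial width Δx and momentum spread Δp are related by the uncertainty principle:
ΔxΔp ≥ ℏ/2

The minimum momentum spread is:
Δp_min = ℏ/(2Δx)
Δp_min = (1.055e-34 J·s) / (2 × 1.620e-08 m)
Δp_min = 3.255e-27 kg·m/s

A wave packet cannot have both a well-defined position and well-defined momentum.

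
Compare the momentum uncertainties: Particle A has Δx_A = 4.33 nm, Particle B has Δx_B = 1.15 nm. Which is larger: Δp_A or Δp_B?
Particle B has the larger minimum momentum uncertainty, by a factor of 3.77.

For each particle, the minimum momentum uncertainty is Δp_min = ℏ/(2Δx):

Particle A: Δp_A = ℏ/(2×4.330e-09 m) = 1.218e-26 kg·m/s
Particle B: Δp_B = ℏ/(2×1.150e-09 m) = 4.585e-26 kg·m/s

Ratio: Δp_B/Δp_A = 3.77

Since Δp_min ∝ 1/Δx, the particle with smaller position uncertainty (B) has larger momentum uncertainty.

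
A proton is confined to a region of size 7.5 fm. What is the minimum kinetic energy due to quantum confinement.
92.221 keV

Using the uncertainty principle:

1. Position uncertainty: Δx ≈ 7.500e-15 m
2. Minimum momentum uncertainty: Δp = ℏ/(2Δx) = 7.030e-21 kg·m/s
3. Minimum kinetic energy:
   KE = (Δp)²/(2m) = (7.030e-21)²/(2 × 1.673e-27 kg)
   KE = 1.478e-14 J = 92.221 keV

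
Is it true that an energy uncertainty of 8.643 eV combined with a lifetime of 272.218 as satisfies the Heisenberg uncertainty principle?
Yes, it satisfies the uncertainty relation.

Calculate the product ΔEΔt:
ΔE = 8.643 eV = 1.385e-18 J
ΔEΔt = (1.385e-18 J) × (2.722e-16 s)
ΔEΔt = 3.770e-34 J·s

Compare to the minimum allowed value ℏ/2:
ℏ/2 = 5.273e-35 J·s

Since ΔEΔt = 3.770e-34 J·s ≥ 5.273e-35 J·s = ℏ/2,
this satisfies the uncertainty relation.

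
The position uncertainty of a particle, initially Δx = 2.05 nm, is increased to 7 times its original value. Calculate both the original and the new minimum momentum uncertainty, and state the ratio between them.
Original Δp_min = 2.572 × 10^-26 kg·m/s; new Δp'_min = 3.674 × 10^-27 kg·m/s; ratio Δp'_min/Δp_min = 1/7.

From the uncertainty principle ΔxΔp ≥ ℏ/2, the minimum momentum uncertainty is Δp_min = ℏ/(2Δx).

Original (Δx = 2.05 nm = 2.050e-09 m):
Δp_min = (1.055e-34 J·s)/(2 × 2.050e-09 m) = 2.572e-26 kg·m/s

When Δx → 7Δx:
Δp'_min = ℏ/(2 × 7Δx) = (1/7) × ℏ/(2Δx) = (1/7) × Δp_min
Δp'_min = 1/7 × 2.572e-26 kg·m/s = 3.674e-27 kg·m/s

Since Δp_min ∝ 1/Δx, when Δx is increased to 7 times its original value, Δp_min decreases to 1/7 of its original value.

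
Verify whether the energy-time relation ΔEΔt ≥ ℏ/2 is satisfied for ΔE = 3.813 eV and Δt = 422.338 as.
Yes, it satisfies the uncertainty relation.

Calculate the product ΔEΔt:
ΔE = 3.813 eV = 6.109e-19 J
ΔEΔt = (6.109e-19 J) × (4.223e-16 s)
ΔEΔt = 2.580e-34 J·s

Compare to the minimum allowed value ℏ/2:
ℏ/2 = 5.273e-35 J·s

Since ΔEΔt = 2.580e-34 J·s ≥ 5.273e-35 J·s = ℏ/2,
this satisfies the uncertainty relation.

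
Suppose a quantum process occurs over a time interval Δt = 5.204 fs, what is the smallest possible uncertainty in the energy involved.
63.241 meV

Using the energy-time uncertainty principle:
ΔEΔt ≥ ℏ/2

The minimum uncertainty in energy is:
ΔE_min = ℏ/(2Δt)
ΔE_min = (1.055e-34 J·s) / (2 × 5.204e-15 s)
ΔE_min = 1.013e-20 J = 63.241 meV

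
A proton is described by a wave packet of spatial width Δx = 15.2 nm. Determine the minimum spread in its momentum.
3.469 × 10^-27 kg·m/s

For a wave packet, the spatial width Δx and momentum spread Δp are related by the uncertainty principle:
ΔxΔp ≥ ℏ/2

The minimum momentum spread is:
Δp_min = ℏ/(2Δx)
Δp_min = (1.055e-34 J·s) / (2 × 1.520e-08 m)
Δp_min = 3.469e-27 kg·m/s

A wave packet cannot have both a well-defined position and well-defined momentum.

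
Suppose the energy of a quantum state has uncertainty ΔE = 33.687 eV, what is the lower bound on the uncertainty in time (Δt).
9.770 as

Using the energy-time uncertainty principle:
ΔEΔt ≥ ℏ/2

The minimum uncertainty in time is:
Δt_min = ℏ/(2ΔE)
Δt_min = (1.055e-34 J·s) / (2 × 5.397e-18 J)
Δt_min = 9.770e-18 s = 9.770 as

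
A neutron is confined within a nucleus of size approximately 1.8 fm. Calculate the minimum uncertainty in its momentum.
2.929 × 10^-20 kg·m/s

Using the Heisenberg uncertainty principle:
ΔxΔp ≥ ℏ/2

With Δx ≈ L = 1.800e-15 m (the confinement size):
Δp_min = ℏ/(2Δx)
Δp_min = (1.055e-34 J·s) / (2 × 1.800e-15 m)
Δp_min = 2.929e-20 kg·m/s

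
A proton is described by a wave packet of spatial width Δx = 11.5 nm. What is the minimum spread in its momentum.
4.585 × 10^-27 kg·m/s

For a wave packet, the spatial width Δx and momentum spread Δp are related by the uncertainty principle:
ΔxΔp ≥ ℏ/2

The minimum momentum spread is:
Δp_min = ℏ/(2Δx)
Δp_min = (1.055e-34 J·s) / (2 × 1.150e-08 m)
Δp_min = 4.585e-27 kg·m/s

A wave packet cannot have both a well-defined position and well-defined momentum.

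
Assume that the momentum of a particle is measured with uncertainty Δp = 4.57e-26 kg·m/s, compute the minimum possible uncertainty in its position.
1.154 nm

Using the Heisenberg uncertainty principle:
ΔxΔp ≥ ℏ/2

The minimum uncertainty in position is:
Δx_min = ℏ/(2Δp)
Δx_min = (1.055e-34 J·s) / (2 × 4.570e-26 kg·m/s)
Δx_min = 1.154e-09 m = 1.154 nm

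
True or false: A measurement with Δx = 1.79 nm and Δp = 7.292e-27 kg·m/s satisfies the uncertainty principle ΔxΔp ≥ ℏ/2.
No, it violates the uncertainty principle (impossible measurement).

Calculate the product ΔxΔp:
ΔxΔp = (1.790e-09 m) × (7.292e-27 kg·m/s)
ΔxΔp = 1.305e-35 J·s

Compare to the minimum allowed value ℏ/2:
ℏ/2 = 5.273e-35 J·s

Since ΔxΔp = 1.305e-35 J·s < 5.273e-35 J·s = ℏ/2,
the measurement violates the uncertainty principle.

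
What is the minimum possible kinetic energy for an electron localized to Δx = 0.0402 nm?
5.894 eV

Localizing a particle requires giving it sufficient momentum uncertainty:

1. From uncertainty principle: Δp ≥ ℏ/(2Δx)
   Δp_min = (1.055e-34 J·s) / (2 × 4.020e-11 m)
   Δp_min = 1.312e-24 kg·m/s

2. This momentum uncertainty corresponds to kinetic energy:
   KE ≈ (Δp)²/(2m) = (1.312e-24)²/(2 × 9.109e-31 kg)
   KE = 9.443e-19 J = 5.894 eV

Tighter localization requires more energy.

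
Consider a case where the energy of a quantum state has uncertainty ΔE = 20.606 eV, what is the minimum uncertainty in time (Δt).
15.971 as

Using the energy-time uncertainty principle:
ΔEΔt ≥ ℏ/2

The minimum uncertainty in time is:
Δt_min = ℏ/(2ΔE)
Δt_min = (1.055e-34 J·s) / (2 × 3.301e-18 J)
Δt_min = 1.597e-17 s = 15.971 as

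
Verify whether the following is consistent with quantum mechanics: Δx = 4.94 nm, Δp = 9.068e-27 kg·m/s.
No, it violates the uncertainty principle (impossible measurement).

Calculate the product ΔxΔp:
ΔxΔp = (4.940e-09 m) × (9.068e-27 kg·m/s)
ΔxΔp = 4.480e-35 J·s

Compare to the minimum allowed value ℏ/2:
ℏ/2 = 5.273e-35 J·s

Since ΔxΔp = 4.480e-35 J·s < 5.273e-35 J·s = ℏ/2,
the measurement violates the uncertainty principle.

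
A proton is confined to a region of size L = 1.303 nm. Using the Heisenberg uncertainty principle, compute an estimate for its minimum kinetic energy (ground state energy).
3.055 μeV

Using the uncertainty principle to estimate ground state energy:

1. The position uncertainty is approximately the confinement size:
   Δx ≈ L = 1.303e-09 m

2. From ΔxΔp ≥ ℏ/2, the minimum momentum uncertainty is:
   Δp ≈ ℏ/(2L) = 4.047e-26 kg·m/s

3. The kinetic energy is approximately:
   KE ≈ (Δp)²/(2m) = (4.047e-26)²/(2 × 1.673e-27 kg)
   KE ≈ 4.895e-25 J = 3.055 μeV

This is an order-of-magnitude estimate of the ground state energy.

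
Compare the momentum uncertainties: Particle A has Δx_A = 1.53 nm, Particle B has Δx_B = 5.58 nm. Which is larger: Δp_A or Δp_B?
Particle A has the larger minimum momentum uncertainty, by a factor of 3.65.

For each particle, the minimum momentum uncertainty is Δp_min = ℏ/(2Δx):

Particle A: Δp_A = ℏ/(2×1.530e-09 m) = 3.446e-26 kg·m/s
Particle B: Δp_B = ℏ/(2×5.580e-09 m) = 9.450e-27 kg·m/s

Ratio: Δp_A/Δp_B = 3.65

Since Δp_min ∝ 1/Δx, the particle with smaller position uncertainty (A) has larger momentum uncertainty.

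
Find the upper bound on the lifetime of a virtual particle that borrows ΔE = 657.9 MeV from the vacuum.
5.002 × 10^-25 s

Using the energy-time uncertainty principle:
ΔEΔt ≥ ℏ/2

For a virtual particle borrowing energy ΔE, the maximum lifetime is:
Δt_max = ℏ/(2ΔE)

Converting energy:
ΔE = 657.9 MeV = 1.054e-10 J

Δt_max = (1.055e-34 J·s) / (2 × 1.054e-10 J)
Δt_max = 5.002e-25 s = 5.002 × 10^-25 s

Virtual particles with higher borrowed energy exist for shorter times.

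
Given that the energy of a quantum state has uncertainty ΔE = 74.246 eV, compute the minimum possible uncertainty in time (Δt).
4.433 as

Using the energy-time uncertainty principle:
ΔEΔt ≥ ℏ/2

The minimum uncertainty in time is:
Δt_min = ℏ/(2ΔE)
Δt_min = (1.055e-34 J·s) / (2 × 1.190e-17 J)
Δt_min = 4.433e-18 s = 4.433 as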